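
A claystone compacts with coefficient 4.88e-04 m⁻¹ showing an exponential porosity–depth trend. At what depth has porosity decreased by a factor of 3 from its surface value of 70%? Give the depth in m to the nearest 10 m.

Working in km (1 km = 1000 m; k in km⁻¹ = k in m⁻¹ × 1000):
φ/φ₀ = 1/3 ⇒ exp(−k·d) = 1/3 ⇒ d = ln(3) / k
d = 1.0986 / 0.488 = 2.251 km

2250 m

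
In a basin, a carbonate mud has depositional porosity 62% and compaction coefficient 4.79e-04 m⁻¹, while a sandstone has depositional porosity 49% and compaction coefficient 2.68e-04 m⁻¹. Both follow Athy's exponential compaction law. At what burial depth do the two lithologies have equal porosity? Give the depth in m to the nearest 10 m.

Working in km (1 km = 1000 m; k in km⁻¹ = k in m⁻¹ × 1000):
Set phi₀ₐ e^(−kₐz) = phi₀ᵦ e^(−kᵦz) ⇒ ln(phi₀ₐ/phi₀ᵦ) = (kₐ − kᵦ)·z
z = ln(0.62/0.49) / (0.479 − 0.268) = 0.2353 / 0.211 = 1.115 km

1120 m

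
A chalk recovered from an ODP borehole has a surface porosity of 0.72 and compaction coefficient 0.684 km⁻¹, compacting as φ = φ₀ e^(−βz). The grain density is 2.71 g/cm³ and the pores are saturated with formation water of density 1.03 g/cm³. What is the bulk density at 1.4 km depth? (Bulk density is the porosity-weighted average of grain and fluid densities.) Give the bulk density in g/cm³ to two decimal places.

2.25 g/cm³

Porosity at depth: φ = 0.72·exp(−0.684×1.4) = 0.72×0.3838 = 0.2763
Bulk density: ρ_b = (1−φ)ρ_g + φ·ρ_f = 0.7237×2.71 + 0.2763×1.03
       = 1.961 + 0.285 = 2.246 g/cm³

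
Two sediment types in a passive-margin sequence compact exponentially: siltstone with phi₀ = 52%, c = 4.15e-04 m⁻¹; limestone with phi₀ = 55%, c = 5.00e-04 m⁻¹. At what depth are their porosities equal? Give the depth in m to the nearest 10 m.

Working in km (1 km = 1000 m; c in km⁻¹ = c in m⁻¹ × 1000):
Set phi₀ₐ e^(−cₐd) = phi₀ᵦ e^(−cᵦd) ⇒ ln(phi₀ₐ/phi₀ᵦ) = (cₐ − cᵦ)·d
d = ln(0.52/0.55) / (0.415 − 0.5) = -0.0561 / -0.085 = 0.660 km

660 m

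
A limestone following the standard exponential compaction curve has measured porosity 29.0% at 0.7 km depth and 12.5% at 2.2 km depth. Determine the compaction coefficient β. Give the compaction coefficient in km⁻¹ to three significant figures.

0.561 km⁻¹

Athy: phi(Z) = phi₀ e^(−βZ) ⇒ phi₁/phi₂ = e^{β(Z₂−Z₁)} ⇒ β = ln(phi₁/phi₂)/(Z₂−Z₁)
β = ln(0.29/0.125) / (2.2 − 0.7) = ln(2.32) / 1.5 = 0.8416 / 1.5 = 0.561 km⁻¹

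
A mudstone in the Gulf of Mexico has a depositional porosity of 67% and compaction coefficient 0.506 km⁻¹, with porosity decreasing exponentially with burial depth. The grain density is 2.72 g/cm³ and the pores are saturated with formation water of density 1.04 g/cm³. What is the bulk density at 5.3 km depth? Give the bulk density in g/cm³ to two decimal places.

2.64 g/cm³

Porosity at depth: φ = 0.67·exp(−0.506×5.3) = 0.67×0.0684 = 0.0459
Bulk density: ρ_b = (1−φ)ρ_g + φ·ρ_f = 0.9541×2.72 + 0.0459×1.04
       = 2.595 + 0.048 = 2.643 g/cm³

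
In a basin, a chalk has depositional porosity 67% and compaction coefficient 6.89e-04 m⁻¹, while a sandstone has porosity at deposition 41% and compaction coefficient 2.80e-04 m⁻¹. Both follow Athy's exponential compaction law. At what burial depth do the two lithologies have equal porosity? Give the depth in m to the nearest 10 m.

Working in km (1 km = 1000 m; β in km⁻¹ = β in m⁻¹ × 1000):
Set n₀ₐ e^(−βₐz) = n₀ᵦ e^(−βᵦz) ⇒ ln(n₀ₐ/n₀ᵦ) = (βₐ − βᵦ)·z
z = ln(0.67/0.41) / (0.689 − 0.28) = 0.4911 / 0.409 = 1.201 km

1200 m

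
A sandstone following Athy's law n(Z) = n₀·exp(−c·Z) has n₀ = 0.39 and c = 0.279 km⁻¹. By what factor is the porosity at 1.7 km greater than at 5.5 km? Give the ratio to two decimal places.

n(Z₁)/n(Z₂) = e^(−c·Z₁)/e^(−c·Z₂) = e^{c(Z₂−Z₁)}
= exp(0.279 × 3.8) = exp(1.06) = 2.8869

2.89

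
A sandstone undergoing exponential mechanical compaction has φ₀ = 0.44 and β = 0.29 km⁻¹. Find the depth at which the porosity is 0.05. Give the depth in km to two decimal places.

Invert Athy's law: z = ln(φ₀/φ) / β
z = ln(0.44/0.05) / 0.29 = ln(8.8) / 0.29 = 2.1748 / 0.29 = 7.499 km

7.50 km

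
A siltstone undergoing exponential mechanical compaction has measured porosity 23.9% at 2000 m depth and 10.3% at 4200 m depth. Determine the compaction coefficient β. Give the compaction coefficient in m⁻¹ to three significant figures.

0.000383 m⁻¹

Working in km (1 km = 1000 m; β in km⁻¹ = β in m⁻¹ × 1000):
Athy: φ(z) = φ₀ e^(−βz) ⇒ φ₁/φ₂ = e^{β(z₂−z₁)} ⇒ β = ln(φ₁/φ₂)/(z₂−z₁)
β = ln(0.239/0.103) / (4.2 − 2) = ln(2.32) / 2.2 = 0.8417 / 2.2 = 0.3826 km⁻¹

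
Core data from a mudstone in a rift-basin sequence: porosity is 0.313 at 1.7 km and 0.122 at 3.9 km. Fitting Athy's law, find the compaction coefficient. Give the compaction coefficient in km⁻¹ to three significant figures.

Athy: phi(z) = phi₀ e^(−cz) ⇒ phi₁/phi₂ = e^{c(z₂−z₁)} ⇒ c = ln(phi₁/phi₂)/(z₂−z₁)
c = ln(0.313/0.122) / (3.9 − 1.7) = ln(2.566) / 2.2 = 0.9422 / 2.2 = 0.4283 km⁻¹

0.428 km⁻¹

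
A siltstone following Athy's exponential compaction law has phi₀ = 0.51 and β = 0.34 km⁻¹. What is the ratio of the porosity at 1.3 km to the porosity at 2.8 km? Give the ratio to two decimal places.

1.67

phi(Z₁)/phi(Z₂) = e^(−β·Z₁)/e^(−β·Z₂) = e^{β(Z₂−Z₁)}
= exp(0.34 × 1.5) = exp(0.51) = 1.6653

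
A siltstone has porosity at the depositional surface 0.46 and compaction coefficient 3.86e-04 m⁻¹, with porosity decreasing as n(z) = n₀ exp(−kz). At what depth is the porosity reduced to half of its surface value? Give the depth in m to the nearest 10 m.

1800 m

Working in km (1 km = 1000 m; k in km⁻¹ = k in m⁻¹ × 1000):
n/n₀ = 1/2 ⇒ exp(−k·z) = 1/2 ⇒ z = ln(2) / k
z = 0.6931 / 0.386 = 1.796 km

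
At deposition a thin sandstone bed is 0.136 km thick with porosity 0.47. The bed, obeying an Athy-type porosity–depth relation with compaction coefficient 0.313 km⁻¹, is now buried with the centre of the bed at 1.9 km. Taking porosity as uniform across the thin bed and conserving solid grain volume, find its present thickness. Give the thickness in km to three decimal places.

Porosity at 1.9 km: n = 0.47·exp(−0.313×1.9) = 0.2593
Solid-volume conservation: h(1−n) = h₀(1−n₀) ⇒ h = h₀·(1−n₀)/(1−n)
h = 0.136 × (1 − 0.47)/(1 − 0.2593) = 0.136 × 0.7156 = 0.0973 km

0.097 km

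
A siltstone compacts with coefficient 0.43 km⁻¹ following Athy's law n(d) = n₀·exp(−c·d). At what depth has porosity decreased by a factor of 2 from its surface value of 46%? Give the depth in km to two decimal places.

n/n₀ = 1/2 ⇒ exp(−c·d) = 1/2 ⇒ d = ln(2) / c
d = 0.6931 / 0.43 = 1.612 km

1.61 km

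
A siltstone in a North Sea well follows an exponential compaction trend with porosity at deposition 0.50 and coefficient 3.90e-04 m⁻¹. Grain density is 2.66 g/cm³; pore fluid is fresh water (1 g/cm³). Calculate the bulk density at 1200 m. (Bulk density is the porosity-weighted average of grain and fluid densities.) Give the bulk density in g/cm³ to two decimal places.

Working in km (1 km = 1000 m; c in km⁻¹ = c in m⁻¹ × 1000):
Porosity at depth: n = 0.5·exp(−0.39×1.2) = 0.5×0.6263 = 0.3131
Bulk density: ρ_b = (1−n)ρ_g + n·ρ_f = 0.6869×2.66 + 0.3131×1
       = 1.827 + 0.313 = 2.140 g/cm³

2.14 g/cm³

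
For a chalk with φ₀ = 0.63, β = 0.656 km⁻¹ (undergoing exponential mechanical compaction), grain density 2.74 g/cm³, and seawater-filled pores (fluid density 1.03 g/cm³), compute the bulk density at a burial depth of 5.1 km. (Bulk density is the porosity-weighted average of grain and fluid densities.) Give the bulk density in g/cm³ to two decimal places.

2.70 g/cm³

Porosity at depth: φ = 0.63·exp(−0.656×5.1) = 0.63×0.0352 = 0.0222
Bulk density: ρ_b = (1−φ)ρ_g + φ·ρ_f = 0.9778×2.74 + 0.0222×1.03
       = 2.679 + 0.023 = 2.702 g/cm³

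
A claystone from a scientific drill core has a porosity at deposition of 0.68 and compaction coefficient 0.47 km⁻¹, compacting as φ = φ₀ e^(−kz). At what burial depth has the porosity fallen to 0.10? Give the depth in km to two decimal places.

4.08 km

Invert Athy's law: z = ln(φ₀/φ) / k
z = ln(0.68/0.1) / 0.47 = ln(6.8) / 0.47 = 1.9169 / 0.47 = 4.079 km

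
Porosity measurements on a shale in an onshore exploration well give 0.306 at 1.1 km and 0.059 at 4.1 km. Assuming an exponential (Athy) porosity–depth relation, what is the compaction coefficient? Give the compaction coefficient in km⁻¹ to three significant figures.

Athy: phi(d) = phi₀ e^(−kd) ⇒ phi₁/phi₂ = e^{k(d₂−d₁)} ⇒ k = ln(phi₁/phi₂)/(d₂−d₁)
k = ln(0.306/0.059) / (4.1 − 1.1) = ln(5.186) / 3 = 1.6460 / 3 = 0.5487 km⁻¹

0.549 km⁻¹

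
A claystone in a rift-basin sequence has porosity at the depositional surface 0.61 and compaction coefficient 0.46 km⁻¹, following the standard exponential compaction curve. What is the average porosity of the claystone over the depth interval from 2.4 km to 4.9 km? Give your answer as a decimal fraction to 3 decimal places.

⟨φ⟩ = (1/(d₂−d₁)) ∫ φ₀ e^(−cd) dd = φ₀·(e^(−c·d₁) − e^(−c·d₂)) / (c·(d₂−d₁))
e^(−0.46×2.4) = 0.3315; e^(−0.46×4.9) = 0.1050
⟨φ⟩ = 0.61 × (0.3315 − 0.1050) / (0.46 × 2.5) = 0.61 × 0.1970 = 0.1202

0.120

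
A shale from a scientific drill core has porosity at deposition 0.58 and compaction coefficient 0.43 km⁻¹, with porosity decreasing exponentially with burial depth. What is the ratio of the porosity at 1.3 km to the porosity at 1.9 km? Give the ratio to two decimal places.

n(Z₁)/n(Z₂) = e^(−β·Z₁)/e^(−β·Z₂) = e^{β(Z₂−Z₁)}
= exp(0.43 × 0.6) = exp(0.258) = 1.2943

1.29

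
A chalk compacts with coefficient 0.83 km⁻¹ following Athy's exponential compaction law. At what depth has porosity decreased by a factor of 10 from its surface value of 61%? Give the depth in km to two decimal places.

φ/φ₀ = 1/10 ⇒ exp(−β·z) = 1/10 ⇒ z = ln(10) / β
z = 2.3026 / 0.83 = 2.774 km

2.77 km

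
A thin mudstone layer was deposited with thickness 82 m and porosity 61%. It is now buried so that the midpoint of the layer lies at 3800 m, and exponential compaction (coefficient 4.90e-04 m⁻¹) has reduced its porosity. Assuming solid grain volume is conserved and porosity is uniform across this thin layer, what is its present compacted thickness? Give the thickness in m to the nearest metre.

Working in km (1 km = 1000 m; β in km⁻¹ = β in m⁻¹ × 1000):
Porosity at 3.8 km: phi = 0.61·exp(−0.49×3.8) = 0.0948
Solid-volume conservation: h(1−phi) = h₀(1−phi₀) ⇒ h = h₀·(1−phi₀)/(1−phi)
h = 0.082 × (1 − 0.61)/(1 − 0.0948) = 0.082 × 0.4308 = 0.0353 km

35 m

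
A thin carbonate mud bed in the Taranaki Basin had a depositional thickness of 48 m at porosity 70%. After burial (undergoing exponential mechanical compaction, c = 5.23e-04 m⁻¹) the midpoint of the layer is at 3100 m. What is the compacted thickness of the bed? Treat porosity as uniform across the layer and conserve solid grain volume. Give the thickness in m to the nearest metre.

17 m

Working in km (1 km = 1000 m; c in km⁻¹ = c in m⁻¹ × 1000):
Porosity at 3.1 km: n = 0.7·exp(−0.523×3.1) = 0.1383
Solid-volume conservation: h(1−n) = h₀(1−n₀) ⇒ h = h₀·(1−n₀)/(1−n)
h = 0.048 × (1 − 0.7)/(1 − 0.1383) = 0.048 × 0.3482 = 0.0167 km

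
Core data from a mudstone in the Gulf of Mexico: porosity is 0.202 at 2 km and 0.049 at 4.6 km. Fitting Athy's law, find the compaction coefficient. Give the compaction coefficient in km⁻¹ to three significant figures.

0.545 km⁻¹

Athy: φ(z) = φ₀ e^(−βz) ⇒ φ₁/φ₂ = e^{β(z₂−z₁)} ⇒ β = ln(φ₁/φ₂)/(z₂−z₁)
β = ln(0.202/0.049) / (4.6 − 2) = ln(4.122) / 2.6 = 1.4164 / 2.6 = 0.5448 km⁻¹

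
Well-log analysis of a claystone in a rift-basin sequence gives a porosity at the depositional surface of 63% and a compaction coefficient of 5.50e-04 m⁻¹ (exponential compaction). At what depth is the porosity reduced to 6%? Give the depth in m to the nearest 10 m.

Working in km (1 km = 1000 m; k in km⁻¹ = k in m⁻¹ × 1000):
Invert Athy's law: Z = ln(φ₀/φ) / k
Z = ln(0.63/0.06) / 0.55 = ln(10.5) / 0.55 = 2.3514 / 0.55 = 4.275 km

4280 m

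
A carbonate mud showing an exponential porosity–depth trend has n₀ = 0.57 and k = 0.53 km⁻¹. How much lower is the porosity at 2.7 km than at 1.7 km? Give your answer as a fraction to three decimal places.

n(1.7) = 0.57·e^(−0.53×1.7) = 0.2315
n(2.7) = 0.57·e^(−0.53×2.7) = 0.1363
Δn = 0.2315 − 0.1363 = 0.0952

0.095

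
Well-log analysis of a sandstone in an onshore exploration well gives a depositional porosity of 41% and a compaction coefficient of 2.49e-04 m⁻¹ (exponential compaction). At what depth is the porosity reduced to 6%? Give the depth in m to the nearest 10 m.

Working in km (1 km = 1000 m; k in km⁻¹ = k in m⁻¹ × 1000):
Invert Athy's law: z = ln(n₀/n) / k
z = ln(0.41/0.06) / 0.249 = ln(6.833) / 0.249 = 1.9218 / 0.249 = 7.718 km

7720 m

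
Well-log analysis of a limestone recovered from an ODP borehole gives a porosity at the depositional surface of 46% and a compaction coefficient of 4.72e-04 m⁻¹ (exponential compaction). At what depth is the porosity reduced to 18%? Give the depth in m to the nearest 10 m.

Working in km (1 km = 1000 m; c in km⁻¹ = c in m⁻¹ × 1000):
Invert Athy's law: Z = ln(φ₀/φ) / c
Z = ln(0.46/0.18) / 0.472 = ln(2.556) / 0.472 = 0.9383 / 0.472 = 1.988 km

1990 m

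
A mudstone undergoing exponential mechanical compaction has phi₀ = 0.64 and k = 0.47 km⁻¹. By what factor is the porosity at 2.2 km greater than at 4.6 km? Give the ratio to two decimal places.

3.09

phi(Z₁)/phi(Z₂) = e^(−k·Z₁)/e^(−k·Z₂) = e^{k(Z₂−Z₁)}
= exp(0.47 × 2.4) = exp(1.128) = 3.0895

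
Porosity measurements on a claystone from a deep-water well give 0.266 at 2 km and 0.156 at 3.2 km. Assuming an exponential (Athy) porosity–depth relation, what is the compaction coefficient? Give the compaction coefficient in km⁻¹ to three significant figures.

Athy: φ(Z) = φ₀ e^(−βZ) ⇒ φ₁/φ₂ = e^{β(Z₂−Z₁)} ⇒ β = ln(φ₁/φ₂)/(Z₂−Z₁)
β = ln(0.266/0.156) / (3.2 − 2) = ln(1.705) / 1.2 = 0.5336 / 1.2 = 0.4447 km⁻¹

0.445 km⁻¹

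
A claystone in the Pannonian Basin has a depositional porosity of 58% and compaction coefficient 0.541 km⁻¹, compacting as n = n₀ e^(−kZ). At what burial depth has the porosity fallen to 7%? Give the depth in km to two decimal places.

Invert Athy's law: Z = ln(n₀/n) / k
Z = ln(0.58/0.07) / 0.541 = ln(8.286) / 0.541 = 2.1145 / 0.541 = 3.909 km

3.91 km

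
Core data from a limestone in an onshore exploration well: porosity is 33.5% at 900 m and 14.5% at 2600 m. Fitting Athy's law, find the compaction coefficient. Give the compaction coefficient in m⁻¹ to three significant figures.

0.000493 m⁻¹

Working in km (1 km = 1000 m; c in km⁻¹ = c in m⁻¹ × 1000):
Athy: phi(d) = phi₀ e^(−cd) ⇒ phi₁/phi₂ = e^{c(d₂−d₁)} ⇒ c = ln(phi₁/phi₂)/(d₂−d₁)
c = ln(0.335/0.145) / (2.6 − 0.9) = ln(2.31) / 1.7 = 0.8374 / 1.7 = 0.4926 km⁻¹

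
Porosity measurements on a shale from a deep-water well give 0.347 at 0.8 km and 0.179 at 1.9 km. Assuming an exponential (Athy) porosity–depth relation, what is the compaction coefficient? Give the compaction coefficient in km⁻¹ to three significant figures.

Athy: φ(Z) = φ₀ e^(−kZ) ⇒ φ₁/φ₂ = e^{k(Z₂−Z₁)} ⇒ k = ln(φ₁/φ₂)/(Z₂−Z₁)
k = ln(0.347/0.179) / (1.9 − 0.8) = ln(1.939) / 1.1 = 0.6619 / 1.1 = 0.6018 km⁻¹

0.602 km⁻¹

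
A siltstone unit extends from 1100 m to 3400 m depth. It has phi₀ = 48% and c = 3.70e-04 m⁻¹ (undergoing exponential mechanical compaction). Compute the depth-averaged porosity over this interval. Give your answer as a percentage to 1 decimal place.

21.5%

Working in km (1 km = 1000 m; c in km⁻¹ = c in m⁻¹ × 1000):
⟨phi⟩ = (1/(z₂−z₁)) ∫ phi₀ e^(−cz) dz = phi₀·(e^(−c·z₁) − e^(−c·z₂)) / (c·(z₂−z₁))
e^(−0.37×1.1) = 0.6656; e^(−0.37×3.4) = 0.2842
⟨phi⟩ = 0.48 × (0.6656 − 0.2842) / (0.37 × 2.3) = 0.48 × 0.4482 = 0.2151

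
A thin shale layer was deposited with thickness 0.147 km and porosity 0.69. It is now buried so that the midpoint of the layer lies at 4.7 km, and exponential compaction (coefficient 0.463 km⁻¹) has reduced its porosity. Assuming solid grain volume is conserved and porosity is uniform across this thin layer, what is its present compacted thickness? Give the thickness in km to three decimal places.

Porosity at 4.7 km: φ = 0.69·exp(−0.463×4.7) = 0.0783
Solid-volume conservation: h(1−φ) = h₀(1−φ₀) ⇒ h = h₀·(1−φ₀)/(1−φ)
h = 0.147 × (1 − 0.69)/(1 − 0.0783) = 0.147 × 0.3363 = 0.0494 km

0.049 km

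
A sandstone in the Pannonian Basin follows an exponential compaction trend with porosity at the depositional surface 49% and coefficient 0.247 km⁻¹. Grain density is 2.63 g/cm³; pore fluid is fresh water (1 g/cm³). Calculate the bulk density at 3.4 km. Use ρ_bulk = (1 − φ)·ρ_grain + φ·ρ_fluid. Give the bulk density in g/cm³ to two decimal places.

2.29 g/cm³

Porosity at depth: φ = 0.49·exp(−0.247×3.4) = 0.49×0.4318 = 0.2116
Bulk density: ρ_b = (1−φ)ρ_g + φ·ρ_f = 0.7884×2.63 + 0.2116×1
       = 2.074 + 0.212 = 2.285 g/cm³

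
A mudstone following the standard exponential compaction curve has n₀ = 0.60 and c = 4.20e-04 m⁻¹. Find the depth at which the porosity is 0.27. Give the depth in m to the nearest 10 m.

Working in km (1 km = 1000 m; c in km⁻¹ = c in m⁻¹ × 1000):
Invert Athy's law: Z = ln(n₀/n) / c
Z = ln(0.6/0.27) / 0.42 = ln(2.222) / 0.42 = 0.7985 / 0.42 = 1.901 km

1900 m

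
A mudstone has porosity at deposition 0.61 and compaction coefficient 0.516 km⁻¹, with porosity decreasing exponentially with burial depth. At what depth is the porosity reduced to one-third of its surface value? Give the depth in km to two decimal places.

2.13 km

φ/φ₀ = 1/3 ⇒ exp(−c·z) = 1/3 ⇒ z = ln(3) / c
z = 1.0986 / 0.516 = 2.129 km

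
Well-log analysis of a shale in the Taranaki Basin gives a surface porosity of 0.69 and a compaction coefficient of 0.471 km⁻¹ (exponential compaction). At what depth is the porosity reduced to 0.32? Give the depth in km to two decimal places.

Invert Athy's law: d = ln(φ₀/φ) / c
d = ln(0.69/0.32) / 0.471 = ln(2.156) / 0.471 = 0.7684 / 0.471 = 1.631 km

1.63 km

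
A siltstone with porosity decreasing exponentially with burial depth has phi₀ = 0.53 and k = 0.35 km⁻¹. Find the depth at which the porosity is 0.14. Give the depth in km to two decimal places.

3.80 km

Invert Athy's law: Z = ln(phi₀/phi) / k
Z = ln(0.53/0.14) / 0.35 = ln(3.786) / 0.35 = 1.3312 / 0.35 = 3.804 km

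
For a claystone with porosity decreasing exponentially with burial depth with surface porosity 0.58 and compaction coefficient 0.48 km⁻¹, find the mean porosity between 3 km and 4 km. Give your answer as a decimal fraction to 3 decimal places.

0.109

⟨φ⟩ = (1/(Z₂−Z₁)) ∫ φ₀ e^(−kZ) dZ = φ₀·(e^(−k·Z₁) − e^(−k·Z₂)) / (k·(Z₂−Z₁))
e^(−0.48×3) = 0.2369; e^(−0.48×4) = 0.1466
⟨φ⟩ = 0.58 × (0.2369 − 0.1466) / (0.48 × 1) = 0.58 × 0.1882 = 0.1091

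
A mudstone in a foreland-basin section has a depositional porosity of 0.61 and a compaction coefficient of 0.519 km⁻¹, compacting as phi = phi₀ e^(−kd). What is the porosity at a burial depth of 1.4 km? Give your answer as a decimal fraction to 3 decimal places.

0.295

phi = phi₀·exp(−k·d) = 0.61 × exp(−0.519 × 1.4) = 0.61 × exp(−0.7266)
  = 0.61 × 0.4836 = 0.2950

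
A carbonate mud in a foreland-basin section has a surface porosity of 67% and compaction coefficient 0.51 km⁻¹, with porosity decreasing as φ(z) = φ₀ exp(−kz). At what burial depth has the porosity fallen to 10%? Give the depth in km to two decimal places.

3.73 km

Invert Athy's law: z = ln(φ₀/φ) / k
z = ln(0.67/0.1) / 0.51 = ln(6.7) / 0.51 = 1.9021 / 0.51 = 3.730 km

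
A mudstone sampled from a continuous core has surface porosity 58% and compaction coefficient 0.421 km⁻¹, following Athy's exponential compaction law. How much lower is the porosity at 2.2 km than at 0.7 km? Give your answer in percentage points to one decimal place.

n(0.7) = 0.58·e^(−0.421×0.7) = 0.4320
n(2.2) = 0.58·e^(−0.421×2.2) = 0.2297
Δn = 0.4320 − 0.2297 = 0.2022

20.2 percentage points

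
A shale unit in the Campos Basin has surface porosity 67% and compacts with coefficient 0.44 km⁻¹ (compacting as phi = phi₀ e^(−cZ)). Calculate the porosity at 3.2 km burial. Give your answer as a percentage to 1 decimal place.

phi = phi₀·exp(−c·Z) = 0.67 × exp(−0.44 × 3.2) = 0.67 × exp(−1.408)
  = 0.67 × 0.2446 = 0.1639

16.4%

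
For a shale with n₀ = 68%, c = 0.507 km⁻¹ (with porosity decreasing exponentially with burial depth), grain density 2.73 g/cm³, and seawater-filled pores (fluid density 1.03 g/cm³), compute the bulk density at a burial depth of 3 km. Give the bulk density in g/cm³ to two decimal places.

2.48 g/cm³

Porosity at depth: n = 0.68·exp(−0.507×3) = 0.68×0.2185 = 0.1486
Bulk density: ρ_b = (1−n)ρ_g + n·ρ_f = 0.8514×2.73 + 0.1486×1.03
       = 2.324 + 0.153 = 2.477 g/cm³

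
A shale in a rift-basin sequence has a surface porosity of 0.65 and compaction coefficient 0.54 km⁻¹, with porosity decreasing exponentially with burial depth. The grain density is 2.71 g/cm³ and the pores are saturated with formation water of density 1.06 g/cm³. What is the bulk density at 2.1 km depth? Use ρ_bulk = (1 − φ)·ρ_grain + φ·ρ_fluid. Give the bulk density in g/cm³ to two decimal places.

Porosity at depth: φ = 0.65·exp(−0.54×2.1) = 0.65×0.3217 = 0.2091
Bulk density: ρ_b = (1−φ)ρ_g + φ·ρ_f = 0.7909×2.71 + 0.2091×1.06
       = 2.143 + 0.222 = 2.365 g/cm³

2.36 g/cm³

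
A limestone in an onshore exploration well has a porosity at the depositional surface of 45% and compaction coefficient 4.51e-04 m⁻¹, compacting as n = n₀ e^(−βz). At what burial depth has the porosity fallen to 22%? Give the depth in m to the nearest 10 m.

Working in km (1 km = 1000 m; β in km⁻¹ = β in m⁻¹ × 1000):
Invert Athy's law: z = ln(n₀/n) / β
z = ln(0.45/0.22) / 0.451 = ln(2.045) / 0.451 = 0.7156 / 0.451 = 1.587 km

1590 m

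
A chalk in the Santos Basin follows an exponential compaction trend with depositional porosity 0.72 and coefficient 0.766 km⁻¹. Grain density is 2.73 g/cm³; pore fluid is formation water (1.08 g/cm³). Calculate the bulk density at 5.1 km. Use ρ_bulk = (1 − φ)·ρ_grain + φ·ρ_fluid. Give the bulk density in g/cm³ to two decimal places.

2.71 g/cm³

Porosity at depth: n = 0.72·exp(−0.766×5.1) = 0.72×0.0201 = 0.0145
Bulk density: ρ_b = (1−n)ρ_g + n·ρ_f = 0.9855×2.73 + 0.0145×1.08
       = 2.690 + 0.016 = 2.706 g/cm³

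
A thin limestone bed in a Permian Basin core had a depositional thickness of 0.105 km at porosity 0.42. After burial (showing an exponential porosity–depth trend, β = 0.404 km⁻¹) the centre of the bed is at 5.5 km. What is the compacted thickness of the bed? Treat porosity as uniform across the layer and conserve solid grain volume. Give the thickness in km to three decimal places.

Porosity at 5.5 km: phi = 0.42·exp(−0.404×5.5) = 0.0455
Solid-volume conservation: h(1−phi) = h₀(1−phi₀) ⇒ h = h₀·(1−phi₀)/(1−phi)
h = 0.105 × (1 − 0.42)/(1 − 0.0455) = 0.105 × 0.6077 = 0.0638 km

0.064 km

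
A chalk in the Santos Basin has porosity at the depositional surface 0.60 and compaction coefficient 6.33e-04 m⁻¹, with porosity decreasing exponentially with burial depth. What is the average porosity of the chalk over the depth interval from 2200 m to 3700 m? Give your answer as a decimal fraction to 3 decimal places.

Working in km (1 km = 1000 m; β in km⁻¹ = β in m⁻¹ × 1000):
⟨n⟩ = (1/(z₂−z₁)) ∫ n₀ e^(−βz) dz = n₀·(e^(−β·z₁) − e^(−β·z₂)) / (β·(z₂−z₁))
e^(−0.633×2.2) = 0.2484; e^(−0.633×3.7) = 0.0961
⟨n⟩ = 0.6 × (0.2484 − 0.0961) / (0.633 × 1.5) = 0.6 × 0.1604 = 0.0962

0.096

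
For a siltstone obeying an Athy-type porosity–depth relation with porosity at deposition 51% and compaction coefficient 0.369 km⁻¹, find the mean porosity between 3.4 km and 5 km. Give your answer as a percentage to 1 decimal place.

11.0%

⟨φ⟩ = (1/(Z₂−Z₁)) ∫ φ₀ e^(−kZ) dZ = φ₀·(e^(−k·Z₁) − e^(−k·Z₂)) / (k·(Z₂−Z₁))
e^(−0.369×3.4) = 0.2852; e^(−0.369×5) = 0.1580
⟨φ⟩ = 0.51 × (0.2852 − 0.1580) / (0.369 × 1.6) = 0.51 × 0.2154 = 0.1098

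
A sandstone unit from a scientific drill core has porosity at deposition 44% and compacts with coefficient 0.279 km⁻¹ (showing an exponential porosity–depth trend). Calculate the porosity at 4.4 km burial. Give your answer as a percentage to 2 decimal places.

12.89%

φ = φ₀·exp(−k·d) = 0.44 × exp(−0.279 × 4.4) = 0.44 × exp(−1.228)
  = 0.44 × 0.2930 = 0.1289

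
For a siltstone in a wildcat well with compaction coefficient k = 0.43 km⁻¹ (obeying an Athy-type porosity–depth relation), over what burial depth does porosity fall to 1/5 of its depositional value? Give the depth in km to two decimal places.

φ/φ₀ = 1/5 ⇒ exp(−k·d) = 1/5 ⇒ d = ln(5) / k
d = 1.6094 / 0.43 = 3.743 km

3.74 km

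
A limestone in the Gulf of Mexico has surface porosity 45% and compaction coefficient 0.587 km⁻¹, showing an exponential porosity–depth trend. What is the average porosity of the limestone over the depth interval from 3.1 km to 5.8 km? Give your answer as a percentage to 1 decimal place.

3.7%

⟨φ⟩ = (1/(Z₂−Z₁)) ∫ φ₀ e^(−kZ) dZ = φ₀·(e^(−k·Z₁) − e^(−k·Z₂)) / (k·(Z₂−Z₁))
e^(−0.587×3.1) = 0.1621; e^(−0.587×5.8) = 0.0332
⟨φ⟩ = 0.45 × (0.1621 − 0.0332) / (0.587 × 2.7) = 0.45 × 0.0813 = 0.0366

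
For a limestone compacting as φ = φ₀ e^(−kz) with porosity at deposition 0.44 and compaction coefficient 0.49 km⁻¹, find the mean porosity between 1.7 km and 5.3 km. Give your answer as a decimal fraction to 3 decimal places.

⟨φ⟩ = (1/(z₂−z₁)) ∫ φ₀ e^(−kz) dz = φ₀·(e^(−k·z₁) − e^(−k·z₂)) / (k·(z₂−z₁))
e^(−0.49×1.7) = 0.4347; e^(−0.49×5.3) = 0.0745
⟨φ⟩ = 0.44 × (0.4347 − 0.0745) / (0.49 × 3.6) = 0.44 × 0.2042 = 0.0899

0.090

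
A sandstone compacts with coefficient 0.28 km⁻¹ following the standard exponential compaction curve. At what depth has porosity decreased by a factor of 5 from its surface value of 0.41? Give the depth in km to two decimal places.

5.75 km

φ/φ₀ = 1/5 ⇒ exp(−k·d) = 1/5 ⇒ d = ln(5) / k
d = 1.6094 / 0.28 = 5.748 km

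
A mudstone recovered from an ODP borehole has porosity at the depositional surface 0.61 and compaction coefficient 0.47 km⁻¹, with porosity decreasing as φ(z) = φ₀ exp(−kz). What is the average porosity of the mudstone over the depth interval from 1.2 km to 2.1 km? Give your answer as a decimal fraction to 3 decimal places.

⟨φ⟩ = (1/(z₂−z₁)) ∫ φ₀ e^(−kz) dz = φ₀·(e^(−k·z₁) − e^(−k·z₂)) / (k·(z₂−z₁))
e^(−0.47×1.2) = 0.5689; e^(−0.47×2.1) = 0.3727
⟨φ⟩ = 0.61 × (0.5689 − 0.3727) / (0.47 × 0.9) = 0.61 × 0.4639 = 0.2830

0.283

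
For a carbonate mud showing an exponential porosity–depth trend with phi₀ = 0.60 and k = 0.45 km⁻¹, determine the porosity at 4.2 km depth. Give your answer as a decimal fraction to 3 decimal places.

phi = phi₀·exp(−k·Z) = 0.6 × exp(−0.45 × 4.2) = 0.6 × exp(−1.89)
  = 0.6 × 0.1511 = 0.0906

0.091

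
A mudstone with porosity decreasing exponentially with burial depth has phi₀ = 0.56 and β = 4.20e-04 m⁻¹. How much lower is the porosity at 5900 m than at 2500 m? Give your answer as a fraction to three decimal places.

0.149

Working in km (1 km = 1000 m; β in km⁻¹ = β in m⁻¹ × 1000):
phi(2.5) = 0.56·e^(−0.42×2.5) = 0.1960
phi(5.9) = 0.56·e^(−0.42×5.9) = 0.0470
Δphi = 0.1960 − 0.0470 = 0.1490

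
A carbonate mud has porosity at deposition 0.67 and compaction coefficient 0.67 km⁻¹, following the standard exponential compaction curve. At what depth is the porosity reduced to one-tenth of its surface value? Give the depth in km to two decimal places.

phi/phi₀ = 1/10 ⇒ exp(−β·z) = 1/10 ⇒ z = ln(10) / β
z = 2.3026 / 0.67 = 3.437 km

3.44 km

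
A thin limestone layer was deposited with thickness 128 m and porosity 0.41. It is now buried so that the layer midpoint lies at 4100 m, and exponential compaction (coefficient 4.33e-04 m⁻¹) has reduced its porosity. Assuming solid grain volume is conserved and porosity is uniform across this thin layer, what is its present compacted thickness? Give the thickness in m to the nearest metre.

Working in km (1 km = 1000 m; β in km⁻¹ = β in m⁻¹ × 1000):
Porosity at 4.1 km: φ = 0.41·exp(−0.433×4.1) = 0.0695
Solid-volume conservation: h(1−φ) = h₀(1−φ₀) ⇒ h = h₀·(1−φ₀)/(1−φ)
h = 0.128 × (1 − 0.41)/(1 − 0.0695) = 0.128 × 0.6340 = 0.0812 km

81 m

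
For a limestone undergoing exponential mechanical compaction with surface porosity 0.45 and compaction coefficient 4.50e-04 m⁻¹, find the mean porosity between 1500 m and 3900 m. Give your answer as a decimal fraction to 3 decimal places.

Working in km (1 km = 1000 m; c in km⁻¹ = c in m⁻¹ × 1000):
⟨n⟩ = (1/(z₂−z₁)) ∫ n₀ e^(−cz) dz = n₀·(e^(−c·z₁) − e^(−c·z₂)) / (c·(z₂−z₁))
e^(−0.45×1.5) = 0.5092; e^(−0.45×3.9) = 0.1729
⟨n⟩ = 0.45 × (0.5092 − 0.1729) / (0.45 × 2.4) = 0.45 × 0.3113 = 0.1401

0.140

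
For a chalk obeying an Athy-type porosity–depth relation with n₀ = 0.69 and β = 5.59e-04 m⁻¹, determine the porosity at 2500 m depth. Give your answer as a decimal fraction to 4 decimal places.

Working in km (1 km = 1000 m; β in km⁻¹ = β in m⁻¹ × 1000):
n = n₀·exp(−β·z) = 0.69 × exp(−0.559 × 2.5) = 0.69 × exp(−1.398)
  = 0.69 × 0.2472 = 0.1706

0.1706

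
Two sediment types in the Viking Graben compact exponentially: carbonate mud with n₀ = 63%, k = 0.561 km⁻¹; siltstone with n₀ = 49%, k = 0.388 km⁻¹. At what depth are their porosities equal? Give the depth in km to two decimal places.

Set n₀ₐ e^(−kₐd) = n₀ᵦ e^(−kᵦd) ⇒ ln(n₀ₐ/n₀ᵦ) = (kₐ − kᵦ)·d
d = ln(0.63/0.49) / (0.561 − 0.388) = 0.2513 / 0.173 = 1.453 km

1.45 km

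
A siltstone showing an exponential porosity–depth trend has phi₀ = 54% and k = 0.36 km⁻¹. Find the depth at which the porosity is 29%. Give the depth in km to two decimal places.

Invert Athy's law: z = ln(phi₀/phi) / k
z = ln(0.54/0.29) / 0.36 = ln(1.862) / 0.36 = 0.6217 / 0.36 = 1.727 km

1.73 km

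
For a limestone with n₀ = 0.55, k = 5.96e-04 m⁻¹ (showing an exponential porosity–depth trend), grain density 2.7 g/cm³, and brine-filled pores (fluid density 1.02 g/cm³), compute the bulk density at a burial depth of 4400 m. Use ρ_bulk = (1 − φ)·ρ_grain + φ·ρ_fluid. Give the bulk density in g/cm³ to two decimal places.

Working in km (1 km = 1000 m; k in km⁻¹ = k in m⁻¹ × 1000):
Porosity at depth: n = 0.55·exp(−0.596×4.4) = 0.55×0.0726 = 0.0399
Bulk density: ρ_b = (1−n)ρ_g + n·ρ_f = 0.9601×2.7 + 0.0399×1.02
       = 2.592 + 0.041 = 2.633 g/cm³

2.63 g/cm³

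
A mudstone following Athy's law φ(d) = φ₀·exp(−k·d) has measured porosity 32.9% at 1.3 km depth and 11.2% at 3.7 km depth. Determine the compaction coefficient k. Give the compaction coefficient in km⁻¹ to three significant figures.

Athy: φ(d) = φ₀ e^(−kd) ⇒ φ₁/φ₂ = e^{k(d₂−d₁)} ⇒ k = ln(φ₁/φ₂)/(d₂−d₁)
k = ln(0.329/0.112) / (3.7 − 1.3) = ln(2.938) / 2.4 = 1.0776 / 2.4 = 0.449 km⁻¹

0.449 km⁻¹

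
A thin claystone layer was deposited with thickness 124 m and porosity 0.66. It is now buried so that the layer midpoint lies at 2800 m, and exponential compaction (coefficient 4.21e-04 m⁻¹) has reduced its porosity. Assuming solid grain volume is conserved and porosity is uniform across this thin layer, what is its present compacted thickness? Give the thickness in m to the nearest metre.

53 m

Working in km (1 km = 1000 m; k in km⁻¹ = k in m⁻¹ × 1000):
Porosity at 2.8 km: phi = 0.66·exp(−0.421×2.8) = 0.2030
Solid-volume conservation: h(1−phi) = h₀(1−phi₀) ⇒ h = h₀·(1−phi₀)/(1−phi)
h = 0.124 × (1 − 0.66)/(1 − 0.2030) = 0.124 × 0.4266 = 0.0529 km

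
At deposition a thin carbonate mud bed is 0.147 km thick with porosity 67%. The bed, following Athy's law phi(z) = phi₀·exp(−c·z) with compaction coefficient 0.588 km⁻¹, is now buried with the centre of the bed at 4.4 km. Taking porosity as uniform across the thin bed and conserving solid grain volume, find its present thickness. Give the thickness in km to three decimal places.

Porosity at 4.4 km: phi = 0.67·exp(−0.588×4.4) = 0.0504
Solid-volume conservation: h(1−phi) = h₀(1−phi₀) ⇒ h = h₀·(1−phi₀)/(1−phi)
h = 0.147 × (1 − 0.67)/(1 − 0.0504) = 0.147 × 0.3475 = 0.0511 km

0.051 km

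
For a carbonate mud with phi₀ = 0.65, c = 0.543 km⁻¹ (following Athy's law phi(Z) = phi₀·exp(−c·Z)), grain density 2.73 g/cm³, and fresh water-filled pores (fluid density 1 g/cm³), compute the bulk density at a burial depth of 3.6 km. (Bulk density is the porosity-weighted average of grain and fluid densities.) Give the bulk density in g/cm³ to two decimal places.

2.57 g/cm³

Porosity at depth: phi = 0.65·exp(−0.543×3.6) = 0.65×0.1416 = 0.0920
Bulk density: ρ_b = (1−phi)ρ_g + phi·ρ_f = 0.9080×2.73 + 0.0920×1
       = 2.479 + 0.092 = 2.571 g/cm³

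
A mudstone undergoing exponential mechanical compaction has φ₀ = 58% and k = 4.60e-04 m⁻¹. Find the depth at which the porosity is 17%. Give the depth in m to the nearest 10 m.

2670 m

Working in km (1 km = 1000 m; k in km⁻¹ = k in m⁻¹ × 1000):
Invert Athy's law: z = ln(φ₀/φ) / k
z = ln(0.58/0.17) / 0.46 = ln(3.412) / 0.46 = 1.2272 / 0.46 = 2.668 km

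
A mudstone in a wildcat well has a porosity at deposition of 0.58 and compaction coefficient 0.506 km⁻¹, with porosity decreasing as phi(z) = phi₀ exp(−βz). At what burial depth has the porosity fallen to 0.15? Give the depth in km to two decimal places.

Invert Athy's law: z = ln(phi₀/phi) / β
z = ln(0.58/0.15) / 0.506 = ln(3.867) / 0.506 = 1.3524 / 0.506 = 2.673 km

2.67 km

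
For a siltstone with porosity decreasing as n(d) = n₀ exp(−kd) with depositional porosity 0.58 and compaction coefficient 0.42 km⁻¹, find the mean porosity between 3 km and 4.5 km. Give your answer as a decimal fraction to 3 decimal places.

⟨n⟩ = (1/(d₂−d₁)) ∫ n₀ e^(−kd) dd = n₀·(e^(−k·d₁) − e^(−k·d₂)) / (k·(d₂−d₁))
e^(−0.42×3) = 0.2837; e^(−0.42×4.5) = 0.1511
⟨n⟩ = 0.58 × (0.2837 − 0.1511) / (0.42 × 1.5) = 0.58 × 0.2104 = 0.1221

0.122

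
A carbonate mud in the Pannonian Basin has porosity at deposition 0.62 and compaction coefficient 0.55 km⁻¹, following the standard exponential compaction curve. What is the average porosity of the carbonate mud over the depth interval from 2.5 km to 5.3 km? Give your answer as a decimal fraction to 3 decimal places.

0.080

⟨phi⟩ = (1/(z₂−z₁)) ∫ phi₀ e^(−βz) dz = phi₀·(e^(−β·z₁) − e^(−β·z₂)) / (β·(z₂−z₁))
e^(−0.55×2.5) = 0.2528; e^(−0.55×5.3) = 0.0542
⟨phi⟩ = 0.62 × (0.2528 − 0.0542) / (0.55 × 2.8) = 0.62 × 0.1290 = 0.0800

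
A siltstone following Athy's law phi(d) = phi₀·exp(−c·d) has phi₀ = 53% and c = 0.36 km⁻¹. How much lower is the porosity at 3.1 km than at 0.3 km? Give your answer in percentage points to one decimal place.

30.2 percentage points

phi(0.3) = 0.53·e^(−0.36×0.3) = 0.4757
phi(3.1) = 0.53·e^(−0.36×3.1) = 0.1736
Δphi = 0.4757 − 0.1736 = 0.3021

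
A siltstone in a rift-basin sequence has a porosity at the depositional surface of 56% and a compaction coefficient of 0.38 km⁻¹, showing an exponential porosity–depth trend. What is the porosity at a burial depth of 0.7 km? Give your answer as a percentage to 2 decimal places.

42.92%

phi = phi₀·exp(−c·z) = 0.56 × exp(−0.38 × 0.7) = 0.56 × exp(−0.266)
  = 0.56 × 0.7664 = 0.4292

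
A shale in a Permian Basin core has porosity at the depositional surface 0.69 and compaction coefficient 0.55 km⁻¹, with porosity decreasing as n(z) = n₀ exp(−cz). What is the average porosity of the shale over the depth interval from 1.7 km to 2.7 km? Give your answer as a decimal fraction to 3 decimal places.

0.208

⟨n⟩ = (1/(z₂−z₁)) ∫ n₀ e^(−cz) dz = n₀·(e^(−c·z₁) − e^(−c·z₂)) / (c·(z₂−z₁))
e^(−0.55×1.7) = 0.3926; e^(−0.55×2.7) = 0.2265
⟨n⟩ = 0.69 × (0.3926 − 0.2265) / (0.55 × 1) = 0.69 × 0.3020 = 0.2084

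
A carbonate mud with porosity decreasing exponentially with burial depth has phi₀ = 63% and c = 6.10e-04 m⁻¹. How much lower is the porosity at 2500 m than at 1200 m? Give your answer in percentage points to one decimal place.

Working in km (1 km = 1000 m; c in km⁻¹ = c in m⁻¹ × 1000):
phi(1.2) = 0.63·e^(−0.61×1.2) = 0.3030
phi(2.5) = 0.63·e^(−0.61×2.5) = 0.1371
Δphi = 0.3030 − 0.1371 = 0.1659

16.6 percentage points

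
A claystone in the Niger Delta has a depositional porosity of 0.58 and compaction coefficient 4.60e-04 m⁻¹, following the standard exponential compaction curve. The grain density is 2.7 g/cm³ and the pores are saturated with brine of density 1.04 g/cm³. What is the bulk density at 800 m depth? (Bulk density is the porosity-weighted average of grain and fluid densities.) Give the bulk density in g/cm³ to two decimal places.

2.03 g/cm³

Working in km (1 km = 1000 m; c in km⁻¹ = c in m⁻¹ × 1000):
Porosity at depth: phi = 0.58·exp(−0.46×0.8) = 0.58×0.6921 = 0.4014
Bulk density: ρ_b = (1−phi)ρ_g + phi·ρ_f = 0.5986×2.7 + 0.4014×1.04
       = 1.616 + 0.417 = 2.034 g/cm³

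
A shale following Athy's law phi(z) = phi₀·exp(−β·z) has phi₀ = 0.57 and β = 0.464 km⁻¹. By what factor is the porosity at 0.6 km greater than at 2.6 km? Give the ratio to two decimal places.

2.53

phi(z₁)/phi(z₂) = e^(−β·z₁)/e^(−β·z₂) = e^{β(z₂−z₁)}
= exp(0.464 × 2) = exp(0.928) = 2.5294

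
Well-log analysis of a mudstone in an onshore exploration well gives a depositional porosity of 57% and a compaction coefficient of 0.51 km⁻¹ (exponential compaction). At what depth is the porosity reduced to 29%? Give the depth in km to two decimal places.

Invert Athy's law: Z = ln(n₀/n) / k
Z = ln(0.57/0.29) / 0.51 = ln(1.966) / 0.51 = 0.6758 / 0.51 = 1.325 km

1.33 km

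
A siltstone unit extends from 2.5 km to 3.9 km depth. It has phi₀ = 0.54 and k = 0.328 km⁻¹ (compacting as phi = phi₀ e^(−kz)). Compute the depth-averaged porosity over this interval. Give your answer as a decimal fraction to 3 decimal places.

0.191

⟨phi⟩ = (1/(z₂−z₁)) ∫ phi₀ e^(−kz) dz = phi₀·(e^(−k·z₁) − e^(−k·z₂)) / (k·(z₂−z₁))
e^(−0.328×2.5) = 0.4404; e^(−0.328×3.9) = 0.2783
⟨phi⟩ = 0.54 × (0.4404 − 0.2783) / (0.328 × 1.4) = 0.54 × 0.3532 = 0.1907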